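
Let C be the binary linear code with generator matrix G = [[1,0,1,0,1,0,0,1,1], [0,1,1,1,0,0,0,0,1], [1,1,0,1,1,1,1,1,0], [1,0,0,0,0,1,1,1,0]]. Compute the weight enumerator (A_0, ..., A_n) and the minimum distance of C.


Weight distribution: A_0 = 1, A_2 = 2, A_3 = 2, A_4 = 2, A_5 = 4, A_6 = 2, A_7 = 2, A_8 = 1. Minimum distance d = 2.

Enumerate all 2^4 = 16 messages m ∈ F_2^4.
For each, compute codeword c = mG in F_2^9, then tally its weight.
  m = 0000 → c = 000000000, weight = 0.
  m = 1000 → c = 101010011, weight = 5.
  m = 0100 → c = 011100001, weight = 4.
  m = 1100 → c = 110110010, weight = 5.
  m = 0010 → c = 110111110, weight = 7.
  m = 1010 → c = 011101101, weight = 6.
  m = 0110 → c = 101011111, weight = 7.
  m = 1110 → c = 000001100, weight = 2.
  m = 0001 → c = 100001110, weight = 4.
  m = 1001 → c = 001011101, weight = 5.
  m = 0101 → c = 111101111, weight = 8.
  m = 1101 → c = 010111100, weight = 5.
  m = 0011 → c = 010110000, weight = 3.
  m = 1011 → c = 111100011, weight = 6.
  m = 0111 → c = 001010001, weight = 3.
  m = 1111 → c = 100000010, weight = 2.
Tally weights:
  weight 0: 1 codewords.
  weight 2: 2 codewords.
  weight 3: 2 codewords.
  weight 4: 2 codewords.
  weight 5: 4 codewords.
  weight 6: 2 codewords.
  weight 7: 2 codewords.
  weight 8: 1 codewords.
Minimum distance d = smallest w > 0 with A_w > 0 = 2.
Sanity: Σ A_w = 16 = 2^4 = 16 ✓.


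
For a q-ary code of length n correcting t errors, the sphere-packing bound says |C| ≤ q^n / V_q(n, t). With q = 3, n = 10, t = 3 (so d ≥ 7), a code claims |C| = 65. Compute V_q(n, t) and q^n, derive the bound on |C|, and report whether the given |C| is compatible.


V_q(n, t) = 1161, q^n = 59049, Hamming bound = 50, |C| = 65 > bound (violated).

Step 1: Compute V_q(n, t) = Σ_{j=0}^3 C(n, j) (q−1)^j.
  j = 0: C(10,0)·(2)^0 = 1·1 = 1.
  j = 1: C(10,1)·(2)^1 = 10·2 = 20.
  j = 2: C(10,2)·(2)^2 = 45·4 = 180.
  j = 3: C(10,3)·(2)^3 = 120·8 = 960.
  V_q(n, t) = 1 + 20 + 180 + 960 = 1161.
Step 2: q^n = 3^10 = 59049.
Step 3: Hamming bound ⌊q^n / V_q(n,t)⌋ = ⌊59049/1161⌋ = 50.
Step 4: Compare |C| = 65 to 50: violated.
The claimed |C| lies above the Hamming bound, so no 3-ary code of length 10 with d ≥ 7 can have 65 codewords.


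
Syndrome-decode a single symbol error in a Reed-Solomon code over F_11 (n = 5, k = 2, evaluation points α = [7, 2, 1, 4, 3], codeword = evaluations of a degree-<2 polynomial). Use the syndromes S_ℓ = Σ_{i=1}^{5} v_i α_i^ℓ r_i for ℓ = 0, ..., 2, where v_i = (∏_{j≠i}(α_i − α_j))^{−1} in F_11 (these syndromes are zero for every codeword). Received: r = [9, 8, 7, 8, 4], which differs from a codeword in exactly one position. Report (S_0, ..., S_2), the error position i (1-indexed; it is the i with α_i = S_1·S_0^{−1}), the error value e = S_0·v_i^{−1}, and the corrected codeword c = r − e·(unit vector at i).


S = (8, 5, 10), error at position 2, error magnitude e = 8, c = [9, 0, 7, 8, 4].

Step 1: column multipliers v_i = (∏_{j≠i}(α_i − α_j))^{−1} mod 11.
  i = 1 (α = 7): (7−2)(7−1)(7−4)(7−3) = 5·6·3·4 = 360 ≡ 8, so v_1 = 8^{−1} = 7 (mod 11).
  i = 2 (α = 2): (2−7)(2−1)(2−4)(2−3) = (−5)·1·(−2)·(−1) = −10 ≡ 1, so v_2 = 1^{−1} = 1 (mod 11).
  i = 3 (α = 1): (1−7)(1−2)(1−4)(1−3) = (−6)·(−1)·(−3)·(−2) = 36 ≡ 3, so v_3 = 3^{−1} = 4 (mod 11).
  i = 4 (α = 4): (4−7)(4−2)(4−1)(4−3) = (−3)·2·3·1 = −18 ≡ 4, so v_4 = 4^{−1} = 3 (mod 11).
  i = 5 (α = 3): (3−7)(3−2)(3−1)(3−4) = (−4)·1·2·(−1) = 8 ≡ 8, so v_5 = 8^{−1} = 7 (mod 11).
  v = [7, 1, 4, 3, 7].
Step 2: syndromes of r = [9, 8, 7, 8, 4] (all sums mod 11).
  S_0 = Σ v_i r_i = 7·9 + 1·8 + 4·7 + 3·8 + 7·4 = 151 ≡ 8.
  S_1 = Σ v_i α_i r_i = 7·7·9 + 1·2·8 + 4·1·7 + 3·4·8 + 7·3·4 = 665 ≡ 5.
  α_i^2 mod 11 = [5, 4, 1, 5, 9].
  S_2 = Σ v_i α_i^2 r_i = 7·5·9 + 1·4·8 + 4·1·7 + 3·5·8 + 7·9·4 = 747 ≡ 10.
  S = (8, 5, 10) ≠ 0, so r is not a codeword (an error is present).
Step 3: locate the error. For a single error e at position i, S_ℓ = v_i·e·α_i^ℓ, so α_err = S_1/S_0.
  S_0^{−1} = 8^{−1} = 7 (mod 11), so α_err = 5·7 = 35 ≡ 2 = α_2. Error position i = 2.
  Consistency check: S_2/S_1 = 10·9 = 90 ≡ 2 = α_err ✓ (single-error assumption holds).
Step 4: error magnitude e = S_0/v_2 = S_0·∏_{j≠2}(α_2 − α_j) = 8·1 = 8 ≡ 8 (mod 11).
Step 5: correct position 2: c_2 = r_2 − e = 8 − 8 ≡ 0 (mod 11). Hence c = [9, 0, 7, 8, 4].
  Check: interpolating c through the α_i gives m(x) = 3 + 4·x (degree < 2) with m(α_i) = c_i for every i, so c is indeed a codeword.


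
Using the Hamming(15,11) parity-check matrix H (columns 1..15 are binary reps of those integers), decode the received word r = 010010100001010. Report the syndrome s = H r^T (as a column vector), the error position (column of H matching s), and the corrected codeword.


s = (0, 0, 1, 0)^T, error position = 2, corrected codeword c = 000010100001010

Compute s = H r^T mod 2 one row at a time:
  s_1 = 0 + 0 + 0 + 0 + 1 + 0 + 1 + 0 = 2 ≡ 0 (mod 2).
  s_2 = 0 + 1 + 0 + 1 + 1 + 0 + 1 + 0 = 4 ≡ 0 (mod 2).
  s_3 = 1 + 0 + 0 + 1 + 0 + 0 + 1 + 0 = 3 ≡ 1 (mod 2).
  s_4 = 0 + 0 + 1 + 1 + 0 + 0 + 0 + 0 = 2 ≡ 0 (mod 2).
s = (0, 0, 1, 0)^T — this equals column 2 of H (binary 0010), so error is at position 2.
Correct: flip bit 2 of r = 010010100001010 to get c = 000010100001010.


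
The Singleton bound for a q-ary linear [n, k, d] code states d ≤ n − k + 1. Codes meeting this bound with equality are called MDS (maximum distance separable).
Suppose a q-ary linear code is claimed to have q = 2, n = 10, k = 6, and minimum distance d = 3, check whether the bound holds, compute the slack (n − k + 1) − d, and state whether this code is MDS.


Singleton RHS = n − k + 1 = 5, slack = 2, bound satisfied, not MDS.

Singleton bound: d ≤ n − k + 1.
Here n = 10, k = 6, so n − k + 1 = 5.
Given d = 3, check d ≤ 5: YES.
Slack = (n − k + 1) − d = 2.
The code is NOT MDS (slack = 2 > 0).
Description: the claimed parameters are [10, 6, 3]_2; such a code would be non-MDS.


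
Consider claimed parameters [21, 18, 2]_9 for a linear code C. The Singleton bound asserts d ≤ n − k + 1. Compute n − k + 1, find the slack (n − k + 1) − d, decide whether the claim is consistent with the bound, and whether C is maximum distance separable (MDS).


Singleton RHS = n − k + 1 = 4, slack = 2, bound satisfied, not MDS.

Singleton bound: d ≤ n − k + 1.
Here n = 21, k = 18, so n − k + 1 = 4.
Given d = 2, check d ≤ 4: YES.
Slack = (n − k + 1) − d = 2.
The code is NOT MDS (slack = 2 > 0).
Description: the claimed parameters are [21, 18, 2]_9; such a code would be non-MDS.


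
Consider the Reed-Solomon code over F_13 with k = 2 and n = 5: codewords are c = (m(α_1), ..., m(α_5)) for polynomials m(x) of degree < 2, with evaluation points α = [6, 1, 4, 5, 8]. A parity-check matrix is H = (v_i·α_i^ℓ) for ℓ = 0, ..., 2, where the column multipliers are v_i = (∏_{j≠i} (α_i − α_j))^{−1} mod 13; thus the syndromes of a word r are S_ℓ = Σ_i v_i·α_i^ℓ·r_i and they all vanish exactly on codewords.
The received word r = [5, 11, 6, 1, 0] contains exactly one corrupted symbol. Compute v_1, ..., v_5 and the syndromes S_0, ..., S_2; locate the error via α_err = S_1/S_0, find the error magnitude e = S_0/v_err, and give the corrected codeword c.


S = (11, 5, 7), error at position 3, error magnitude e = 9, c = [5, 11, 10, 1, 0].

Step 1: column multipliers v_i = (∏_{j≠i}(α_i − α_j))^{−1} mod 13.
  i = 1 (α = 6): (6−1)(6−4)(6−5)(6−8) = 5·2·1·(−2) = −20 ≡ 6, so v_1 = 6^{−1} = 11 (mod 13).
  i = 2 (α = 1): (1−6)(1−4)(1−5)(1−8) = (−5)·(−3)·(−4)·(−7) = 420 ≡ 4, so v_2 = 4^{−1} = 10 (mod 13).
  i = 3 (α = 4): (4−6)(4−1)(4−5)(4−8) = (−2)·3·(−1)·(−4) = −24 ≡ 2, so v_3 = 2^{−1} = 7 (mod 13).
  i = 4 (α = 5): (5−6)(5−1)(5−4)(5−8) = (−1)·4·1·(−3) = 12 ≡ 12, so v_4 = 12^{−1} = 12 (mod 13).
  i = 5 (α = 8): (8−6)(8−1)(8−4)(8−5) = 2·7·4·3 = 168 ≡ 12, so v_5 = 12^{−1} = 12 (mod 13).
  v = [11, 10, 7, 12, 12].
Step 2: syndromes of r = [5, 11, 6, 1, 0] (all sums mod 13).
  S_0 = Σ v_i r_i = 11·5 + 10·11 + 7·6 + 12·1 + 12·0 = 219 ≡ 11.
  S_1 = Σ v_i α_i r_i = 11·6·5 + 10·1·11 + 7·4·6 + 12·5·1 + 12·8·0 = 668 ≡ 5.
  α_i^2 mod 13 = [10, 1, 3, 12, 12].
  S_2 = Σ v_i α_i^2 r_i = 11·10·5 + 10·1·11 + 7·3·6 + 12·12·1 + 12·12·0 = 930 ≡ 7.
  S = (11, 5, 7) ≠ 0, so r is not a codeword (an error is present).
Step 3: locate the error. For a single error e at position i, S_ℓ = v_i·e·α_i^ℓ, so α_err = S_1/S_0.
  S_0^{−1} = 11^{−1} = 6 (mod 13), so α_err = 5·6 = 30 ≡ 4 = α_3. Error position i = 3.
  Consistency check: S_2/S_1 = 7·8 = 56 ≡ 4 = α_err ✓ (single-error assumption holds).
Step 4: error magnitude e = S_0/v_3 = S_0·∏_{j≠3}(α_3 − α_j) = 11·2 = 22 ≡ 9 (mod 13).
Step 5: correct position 3: c_3 = r_3 − e = 6 − 9 ≡ 10 (mod 13). Hence c = [5, 11, 10, 1, 0].
  Check: interpolating c through the α_i gives m(x) = 7 + 4·x (degree < 2) with m(α_i) = c_i for every i, so c is indeed a codeword.


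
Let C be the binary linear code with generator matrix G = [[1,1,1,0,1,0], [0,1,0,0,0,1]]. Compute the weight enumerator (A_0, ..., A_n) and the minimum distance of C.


Weight distribution: A_0 = 1, A_2 = 1, A_4 = 2. Minimum distance d = 2.

Enumerate all 2^2 = 4 messages m ∈ F_2^2.
For each, compute codeword c = mG in F_2^6, then tally its weight.
  m = 00 → c = 000000, weight = 0.
  m = 10 → c = 111010, weight = 4.
  m = 01 → c = 010001, weight = 2.
  m = 11 → c = 101011, weight = 4.
Tally weights:
  weight 0: 1 codewords.
  weight 2: 1 codewords.
  weight 4: 2 codewords.
Minimum distance d = smallest w > 0 with A_w > 0 = 2.
Sanity: Σ A_w = 4 = 2^2 = 4 ✓.


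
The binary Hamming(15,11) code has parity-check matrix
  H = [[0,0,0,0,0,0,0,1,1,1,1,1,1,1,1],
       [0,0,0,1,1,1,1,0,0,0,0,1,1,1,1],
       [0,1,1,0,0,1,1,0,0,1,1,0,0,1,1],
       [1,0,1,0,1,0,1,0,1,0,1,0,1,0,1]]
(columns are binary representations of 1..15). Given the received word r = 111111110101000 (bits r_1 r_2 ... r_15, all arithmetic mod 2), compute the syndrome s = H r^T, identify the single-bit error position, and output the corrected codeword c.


s = (1, 1, 1, 0)^T, error position = 14, corrected codeword c = 111111110101010

Compute s = H r^T mod 2 one row at a time:
  s_1 = 1 + 0 + 1 + 0 + 1 + 0 + 0 + 0 = 3 ≡ 1 (mod 2).
  s_2 = 1 + 1 + 1 + 1 + 1 + 0 + 0 + 0 = 5 ≡ 1 (mod 2).
  s_3 = 1 + 1 + 1 + 1 + 1 + 0 + 0 + 0 = 5 ≡ 1 (mod 2).
  s_4 = 1 + 1 + 1 + 1 + 0 + 0 + 0 + 0 = 4 ≡ 0 (mod 2).
s = (1, 1, 1, 0)^T — this equals column 14 of H (binary 1110), so error is at position 14.
Correct: flip bit 14 of r = 111111110101000 to get c = 111111110101010.


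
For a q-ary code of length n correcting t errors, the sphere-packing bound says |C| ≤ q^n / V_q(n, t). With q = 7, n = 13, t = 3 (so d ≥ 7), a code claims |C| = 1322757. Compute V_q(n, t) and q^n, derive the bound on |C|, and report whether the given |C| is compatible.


V_q(n, t) = 64663, q^n = 96889010407, Hamming bound = 1498368, |C| = 1322757 ≤ bound (satisfied).

Step 1: Compute V_q(n, t) = Σ_{j=0}^3 C(n, j) (q−1)^j.
  j = 0: C(13,0)·(6)^0 = 1·1 = 1.
  j = 1: C(13,1)·(6)^1 = 13·6 = 78.
  j = 2: C(13,2)·(6)^2 = 78·36 = 2808.
  j = 3: C(13,3)·(6)^3 = 286·216 = 61776.
  V_q(n, t) = 1 + 78 + 2808 + 61776 = 64663.
Step 2: q^n = 7^13 = 96889010407.
Step 3: Hamming bound ⌊q^n / V_q(n,t)⌋ = ⌊96889010407/64663⌋ = 1498368.
Step 4: Compare |C| = 1322757 to 1498368: satisfied.
The claimed |C| lies below the Hamming bound.


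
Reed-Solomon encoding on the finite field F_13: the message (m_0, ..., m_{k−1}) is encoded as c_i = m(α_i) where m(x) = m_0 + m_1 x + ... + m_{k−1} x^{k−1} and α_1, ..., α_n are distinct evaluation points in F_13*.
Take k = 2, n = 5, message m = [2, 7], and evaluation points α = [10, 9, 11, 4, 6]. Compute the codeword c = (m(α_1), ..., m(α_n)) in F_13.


c = [7, 0, 1, 4, 5]

Message polynomial: m(x) = 2 + 7·x (mod 13).
For each evaluation point α_i, compute m(α_i) mod 13:
  α_1 = 10: Horner steps 7 → 7, so m(10) = 7.
  α_2 = 9: Horner steps 7 → 0, so m(9) = 0.
  α_3 = 11: Horner steps 7 → 1, so m(11) = 1.
  α_4 = 4: Horner steps 7 → 4, so m(4) = 4.
  α_5 = 6: Horner steps 7 → 5, so m(6) = 5.
Codeword c = [7, 0, 1, 4, 5] ∈ F_13^5.


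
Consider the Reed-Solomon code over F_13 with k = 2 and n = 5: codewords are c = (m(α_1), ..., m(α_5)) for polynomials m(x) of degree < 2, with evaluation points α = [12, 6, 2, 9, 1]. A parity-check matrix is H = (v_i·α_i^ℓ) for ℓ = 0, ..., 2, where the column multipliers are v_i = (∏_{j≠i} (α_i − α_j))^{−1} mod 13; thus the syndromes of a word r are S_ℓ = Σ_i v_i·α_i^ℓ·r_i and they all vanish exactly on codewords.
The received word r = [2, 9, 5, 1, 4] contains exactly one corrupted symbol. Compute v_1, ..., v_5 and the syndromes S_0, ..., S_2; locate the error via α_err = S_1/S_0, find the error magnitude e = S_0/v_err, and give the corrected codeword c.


S = (5, 6, 2), error at position 4, error magnitude e = 2, c = [2, 9, 5, 12, 4].

Step 1: column multipliers v_i = (∏_{j≠i}(α_i − α_j))^{−1} mod 13.
  i = 1 (α = 12): (12−6)(12−2)(12−9)(12−1) = 6·10·3·11 = 1980 ≡ 4, so v_1 = 4^{−1} = 10 (mod 13).
  i = 2 (α = 6): (6−12)(6−2)(6−9)(6−1) = (−6)·4·(−3)·5 = 360 ≡ 9, so v_2 = 9^{−1} = 3 (mod 13).
  i = 3 (α = 2): (2−12)(2−6)(2−9)(2−1) = (−10)·(−4)·(−7)·1 = −280 ≡ 6, so v_3 = 6^{−1} = 11 (mod 13).
  i = 4 (α = 9): (9−12)(9−6)(9−2)(9−1) = (−3)·3·7·8 = −504 ≡ 3, so v_4 = 3^{−1} = 9 (mod 13).
  i = 5 (α = 1): (1−12)(1−6)(1−2)(1−9) = (−11)·(−5)·(−1)·(−8) = 440 ≡ 11, so v_5 = 11^{−1} = 6 (mod 13).
  v = [10, 3, 11, 9, 6].
Step 2: syndromes of r = [2, 9, 5, 1, 4] (all sums mod 13).
  S_0 = Σ v_i r_i = 10·2 + 3·9 + 11·5 + 9·1 + 6·4 = 135 ≡ 5.
  S_1 = Σ v_i α_i r_i = 10·12·2 + 3·6·9 + 11·2·5 + 9·9·1 + 6·1·4 = 617 ≡ 6.
  α_i^2 mod 13 = [1, 10, 4, 3, 1].
  S_2 = Σ v_i α_i^2 r_i = 10·1·2 + 3·10·9 + 11·4·5 + 9·3·1 + 6·1·4 = 561 ≡ 2.
  S = (5, 6, 2) ≠ 0, so r is not a codeword (an error is present).
Step 3: locate the error. For a single error e at position i, S_ℓ = v_i·e·α_i^ℓ, so α_err = S_1/S_0.
  S_0^{−1} = 5^{−1} = 8 (mod 13), so α_err = 6·8 = 48 ≡ 9 = α_4. Error position i = 4.
  Consistency check: S_2/S_1 = 2·11 = 22 ≡ 9 = α_err ✓ (single-error assumption holds).
Step 4: error magnitude e = S_0/v_4 = S_0·∏_{j≠4}(α_4 − α_j) = 5·3 = 15 ≡ 2 (mod 13).
Step 5: correct position 4: c_4 = r_4 − e = 1 − 2 ≡ 12 (mod 13). Hence c = [2, 9, 5, 12, 4].
  Check: interpolating c through the α_i gives m(x) = 3 + 1·x (degree < 2) with m(α_i) = c_i for every i, so c is indeed a codeword.


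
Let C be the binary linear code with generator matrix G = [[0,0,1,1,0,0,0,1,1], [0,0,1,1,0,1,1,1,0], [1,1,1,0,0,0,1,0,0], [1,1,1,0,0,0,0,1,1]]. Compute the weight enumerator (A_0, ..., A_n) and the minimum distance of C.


Weight distribution: A_0 = 1, A_2 = 1, A_3 = 4, A_4 = 3, A_5 = 4, A_6 = 3. Minimum distance d = 2.

Enumerate all 2^4 = 16 messages m ∈ F_2^4.
For each, compute codeword c = mG in F_2^9, then tally its weight.
  m = 0000 → c = 000000000, weight = 0.
  m = 1000 → c = 001100011, weight = 4.
  m = 0100 → c = 001101110, weight = 5.
  m = 1100 → c = 000001101, weight = 3.
  m = 0010 → c = 111000100, weight = 4.
  m = 1010 → c = 110100111, weight = 6.
  m = 0110 → c = 110101010, weight = 5.
  m = 1110 → c = 111001001, weight = 5.
  m = 0001 → c = 111000011, weight = 5.
  m = 1001 → c = 110100000, weight = 3.
  m = 0101 → c = 110101101, weight = 6.
  m = 1101 → c = 111001110, weight = 6.
  m = 0011 → c = 000000111, weight = 3.
  m = 1011 → c = 001100100, weight = 3.
  m = 0111 → c = 001101001, weight = 4.
  m = 1111 → c = 000001010, weight = 2.
Tally weights:
  weight 0: 1 codewords.
  weight 2: 1 codewords.
  weight 3: 4 codewords.
  weight 4: 3 codewords.
  weight 5: 4 codewords.
  weight 6: 3 codewords.
Minimum distance d = smallest w > 0 with A_w > 0 = 2.
Sanity: Σ A_w = 16 = 2^4 = 16 ✓.


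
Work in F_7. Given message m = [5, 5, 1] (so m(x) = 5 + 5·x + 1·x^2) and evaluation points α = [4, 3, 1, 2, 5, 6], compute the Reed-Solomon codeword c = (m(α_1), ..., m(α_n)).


c = [6, 1, 4, 5, 6, 1]

Message polynomial: m(x) = 5 + 5·x + 1·x^2 (mod 7).
For each evaluation point α_i, compute m(α_i) mod 7:
  α_1 = 4: Horner steps 1 → 2 → 6, so m(4) = 6.
  α_2 = 3: Horner steps 1 → 1 → 1, so m(3) = 1.
  α_3 = 1: Horner steps 1 → 6 → 4, so m(1) = 4.
  α_4 = 2: Horner steps 1 → 0 → 5, so m(2) = 5.
  α_5 = 5: Horner steps 1 → 3 → 6, so m(5) = 6.
  α_6 = 6: Horner steps 1 → 4 → 1, so m(6) = 1.
Codeword c = [6, 1, 4, 5, 6, 1] ∈ F_7^6.


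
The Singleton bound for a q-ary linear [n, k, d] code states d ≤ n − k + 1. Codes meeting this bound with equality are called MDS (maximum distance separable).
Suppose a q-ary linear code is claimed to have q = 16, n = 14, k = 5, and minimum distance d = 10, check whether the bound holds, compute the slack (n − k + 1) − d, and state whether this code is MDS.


Singleton RHS = n − k + 1 = 10, slack = 0, bound satisfied, MDS.

Singleton bound: d ≤ n − k + 1.
Here n = 14, k = 5, so n − k + 1 = 10.
Given d = 10, check d ≤ 10: YES.
Slack = (n − k + 1) − d = 0.
The code is MDS (slack = 0).
Description: the claimed parameters are [14, 5, 10]_16; such a code would be MDS (meets Singleton bound).


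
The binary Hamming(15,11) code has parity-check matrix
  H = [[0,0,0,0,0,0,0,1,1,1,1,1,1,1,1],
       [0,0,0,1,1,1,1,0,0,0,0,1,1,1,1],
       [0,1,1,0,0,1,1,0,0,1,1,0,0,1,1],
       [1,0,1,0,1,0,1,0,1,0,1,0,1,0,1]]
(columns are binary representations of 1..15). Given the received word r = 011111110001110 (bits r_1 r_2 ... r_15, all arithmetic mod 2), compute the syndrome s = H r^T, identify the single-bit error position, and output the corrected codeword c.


s = (0, 1, 1, 0)^T, error position = 6, corrected codeword c = 011110110001110

Compute s = H r^T mod 2 one row at a time:
  s_1 = 1 + 0 + 0 + 0 + 1 + 1 + 1 + 0 = 4 ≡ 0 (mod 2).
  s_2 = 1 + 1 + 1 + 1 + 1 + 1 + 1 + 0 = 7 ≡ 1 (mod 2).
  s_3 = 1 + 1 + 1 + 1 + 0 + 0 + 1 + 0 = 5 ≡ 1 (mod 2).
  s_4 = 0 + 1 + 1 + 1 + 0 + 0 + 1 + 0 = 4 ≡ 0 (mod 2).
s = (0, 1, 1, 0)^T — this equals column 6 of H (binary 0110), so error is at position 6.
Correct: flip bit 6 of r = 011111110001110 to get c = 011110110001110.


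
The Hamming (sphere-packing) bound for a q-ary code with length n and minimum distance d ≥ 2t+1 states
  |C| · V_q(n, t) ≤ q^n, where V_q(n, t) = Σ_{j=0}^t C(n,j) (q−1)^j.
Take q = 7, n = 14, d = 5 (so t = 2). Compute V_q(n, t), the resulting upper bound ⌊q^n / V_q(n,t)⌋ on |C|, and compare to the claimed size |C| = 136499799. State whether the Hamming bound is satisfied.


V_q(n, t) = 3361, q^n = 678223072849, Hamming bound = 201792047, |C| = 136499799 ≤ bound (satisfied).

Step 1: Compute V_q(n, t) = Σ_{j=0}^2 C(n, j) (q−1)^j.
  j = 0: C(14,0)·(6)^0 = 1·1 = 1.
  j = 1: C(14,1)·(6)^1 = 14·6 = 84.
  j = 2: C(14,2)·(6)^2 = 91·36 = 3276.
  V_q(n, t) = 1 + 84 + 3276 = 3361.
Step 2: q^n = 7^14 = 678223072849.
Step 3: Hamming bound ⌊q^n / V_q(n,t)⌋ = ⌊678223072849/3361⌋ = 201792047.
Step 4: Compare |C| = 136499799 to 201792047: satisfied.
The claimed |C| lies below the Hamming bound.


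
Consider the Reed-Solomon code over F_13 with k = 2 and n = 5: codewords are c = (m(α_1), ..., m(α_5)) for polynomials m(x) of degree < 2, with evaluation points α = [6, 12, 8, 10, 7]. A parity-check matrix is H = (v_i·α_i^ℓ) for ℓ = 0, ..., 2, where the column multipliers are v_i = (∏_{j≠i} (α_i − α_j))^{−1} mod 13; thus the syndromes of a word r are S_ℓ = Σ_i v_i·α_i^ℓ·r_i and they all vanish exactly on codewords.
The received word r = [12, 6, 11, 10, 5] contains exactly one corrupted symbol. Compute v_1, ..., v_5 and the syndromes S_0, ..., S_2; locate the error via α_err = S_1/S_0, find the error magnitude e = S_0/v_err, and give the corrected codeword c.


S = (6, 7, 6), error at position 2, error magnitude e = 10, c = [12, 9, 11, 10, 5].

Step 1: column multipliers v_i = (∏_{j≠i}(α_i − α_j))^{−1} mod 13.
  i = 1 (α = 6): (6−12)(6−8)(6−10)(6−7) = (−6)·(−2)·(−4)·(−1) = 48 ≡ 9, so v_1 = 9^{−1} = 3 (mod 13).
  i = 2 (α = 12): (12−6)(12−8)(12−10)(12−7) = 6·4·2·5 = 240 ≡ 6, so v_2 = 6^{−1} = 11 (mod 13).
  i = 3 (α = 8): (8−6)(8−12)(8−10)(8−7) = 2·(−4)·(−2)·1 = 16 ≡ 3, so v_3 = 3^{−1} = 9 (mod 13).
  i = 4 (α = 10): (10−6)(10−12)(10−8)(10−7) = 4·(−2)·2·3 = −48 ≡ 4, so v_4 = 4^{−1} = 10 (mod 13).
  i = 5 (α = 7): (7−6)(7−12)(7−8)(7−10) = 1·(−5)·(−1)·(−3) = −15 ≡ 11, so v_5 = 11^{−1} = 6 (mod 13).
  v = [3, 11, 9, 10, 6].
Step 2: syndromes of r = [12, 6, 11, 10, 5] (all sums mod 13).
  S_0 = Σ v_i r_i = 3·12 + 11·6 + 9·11 + 10·10 + 6·5 = 331 ≡ 6.
  S_1 = Σ v_i α_i r_i = 3·6·12 + 11·12·6 + 9·8·11 + 10·10·10 + 6·7·5 = 3010 ≡ 7.
  α_i^2 mod 13 = [10, 1, 12, 9, 10].
  S_2 = Σ v_i α_i^2 r_i = 3·10·12 + 11·1·6 + 9·12·11 + 10·9·10 + 6·10·5 = 2814 ≡ 6.
  S = (6, 7, 6) ≠ 0, so r is not a codeword (an error is present).
Step 3: locate the error. For a single error e at position i, S_ℓ = v_i·e·α_i^ℓ, so α_err = S_1/S_0.
  S_0^{−1} = 6^{−1} = 11 (mod 13), so α_err = 7·11 = 77 ≡ 12 = α_2. Error position i = 2.
  Consistency check: S_2/S_1 = 6·2 = 12 ≡ 12 = α_err ✓ (single-error assumption holds).
Step 4: error magnitude e = S_0/v_2 = S_0·∏_{j≠2}(α_2 − α_j) = 6·6 = 36 ≡ 10 (mod 13).
Step 5: correct position 2: c_2 = r_2 − e = 6 − 10 ≡ 9 (mod 13). Hence c = [12, 9, 11, 10, 5].
  Check: interpolating c through the α_i gives m(x) = 2 + 6·x (degree < 2) with m(α_i) = c_i for every i, so c is indeed a codeword.


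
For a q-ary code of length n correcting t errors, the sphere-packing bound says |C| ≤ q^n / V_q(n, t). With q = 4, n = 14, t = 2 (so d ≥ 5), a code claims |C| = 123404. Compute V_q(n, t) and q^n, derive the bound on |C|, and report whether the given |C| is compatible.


V_q(n, t) = 862, q^n = 268435456, Hamming bound = 311410, |C| = 123404 ≤ bound (satisfied).

Step 1: Compute V_q(n, t) = Σ_{j=0}^2 C(n, j) (q−1)^j.
  j = 0: C(14,0)·(3)^0 = 1·1 = 1.
  j = 1: C(14,1)·(3)^1 = 14·3 = 42.
  j = 2: C(14,2)·(3)^2 = 91·9 = 819.
  V_q(n, t) = 1 + 42 + 819 = 862.
Step 2: q^n = 4^14 = 268435456.
Step 3: Hamming bound ⌊q^n / V_q(n,t)⌋ = ⌊268435456/862⌋ = 311410.
Step 4: Compare |C| = 123404 to 311410: satisfied.
The claimed |C| lies below the Hamming bound.


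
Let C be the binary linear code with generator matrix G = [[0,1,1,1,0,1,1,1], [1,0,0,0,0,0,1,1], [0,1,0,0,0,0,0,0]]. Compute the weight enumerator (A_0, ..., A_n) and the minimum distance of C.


Weight distribution: A_0 = 1, A_1 = 1, A_3 = 1, A_4 = 2, A_5 = 2, A_6 = 1. Minimum distance d = 1.

Enumerate all 2^3 = 8 messages m ∈ F_2^3.
For each, compute codeword c = mG in F_2^8, then tally its weight.
  m = 000 → c = 00000000, weight = 0.
  m = 100 → c = 01110111, weight = 6.
  m = 010 → c = 10000011, weight = 3.
  m = 110 → c = 11110100, weight = 5.
  m = 001 → c = 01000000, weight = 1.
  m = 101 → c = 00110111, weight = 5.
  m = 011 → c = 11000011, weight = 4.
  m = 111 → c = 10110100, weight = 4.
Tally weights:
  weight 0: 1 codewords.
  weight 1: 1 codewords.
  weight 3: 1 codewords.
  weight 4: 2 codewords.
  weight 5: 2 codewords.
  weight 6: 1 codewords.
Minimum distance d = smallest w > 0 with A_w > 0 = 1.
Sanity: Σ A_w = 8 = 2^3 = 8 ✓.


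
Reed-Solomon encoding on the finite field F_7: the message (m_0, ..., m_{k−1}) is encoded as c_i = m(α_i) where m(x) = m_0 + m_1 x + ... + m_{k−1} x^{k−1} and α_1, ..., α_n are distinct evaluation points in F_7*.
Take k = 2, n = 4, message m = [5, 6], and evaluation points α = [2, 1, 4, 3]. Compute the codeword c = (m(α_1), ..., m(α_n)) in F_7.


c = [3, 4, 1, 2]

Message polynomial: m(x) = 5 + 6·x (mod 7).
For each evaluation point α_i, compute m(α_i) mod 7:
  α_1 = 2: Horner steps 6 → 3, so m(2) = 3.
  α_2 = 1: Horner steps 6 → 4, so m(1) = 4.
  α_3 = 4: Horner steps 6 → 1, so m(4) = 1.
  α_4 = 3: Horner steps 6 → 2, so m(3) = 2.
Codeword c = [3, 4, 1, 2] ∈ F_7^4.


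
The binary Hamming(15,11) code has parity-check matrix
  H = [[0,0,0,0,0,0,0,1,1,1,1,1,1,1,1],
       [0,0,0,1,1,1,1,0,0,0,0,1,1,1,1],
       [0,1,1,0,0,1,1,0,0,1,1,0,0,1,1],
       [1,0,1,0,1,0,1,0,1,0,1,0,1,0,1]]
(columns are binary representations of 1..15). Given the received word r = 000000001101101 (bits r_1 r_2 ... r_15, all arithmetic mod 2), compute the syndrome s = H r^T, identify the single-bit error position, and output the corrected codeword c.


s = (1, 1, 0, 1)^T, error position = 13, corrected codeword c = 000000001101001

Compute s = H r^T mod 2 one row at a time:
  s_1 = 0 + 1 + 1 + 0 + 1 + 1 + 0 + 1 = 5 ≡ 1 (mod 2).
  s_2 = 0 + 0 + 0 + 0 + 1 + 1 + 0 + 1 = 3 ≡ 1 (mod 2).
  s_3 = 0 + 0 + 0 + 0 + 1 + 0 + 0 + 1 = 2 ≡ 0 (mod 2).
  s_4 = 0 + 0 + 0 + 0 + 1 + 0 + 1 + 1 = 3 ≡ 1 (mod 2).
s = (1, 1, 0, 1)^T — this equals column 13 of H (binary 1101), so error is at position 13.
Correct: flip bit 13 of r = 000000001101101 to get c = 000000001101001.


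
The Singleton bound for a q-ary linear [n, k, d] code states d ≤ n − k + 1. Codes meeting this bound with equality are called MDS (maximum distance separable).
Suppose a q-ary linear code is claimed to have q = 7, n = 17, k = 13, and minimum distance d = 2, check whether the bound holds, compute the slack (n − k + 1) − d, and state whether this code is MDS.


Singleton RHS = n − k + 1 = 5, slack = 3, bound satisfied, not MDS.

Singleton bound: d ≤ n − k + 1.
Here n = 17, k = 13, so n − k + 1 = 5.
Given d = 2, check d ≤ 5: YES.
Slack = (n − k + 1) − d = 3.
The code is NOT MDS (slack = 3 > 0).
Description: the claimed parameters are [17, 13, 2]_7; such a code would be non-MDS.


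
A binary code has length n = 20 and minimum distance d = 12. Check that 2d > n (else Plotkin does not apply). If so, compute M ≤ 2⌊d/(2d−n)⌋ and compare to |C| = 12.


Plotkin bound M ≤ 6; given |C| = 12 > bound (violated).

Check applicability: 2d = 24, n = 20.
2d − n = 4 > 0, so Plotkin applies.
Compute d/(2d−n) = 12/4 ≈ 3.0000.
⌊d/(2d−n)⌋ = 3.
Plotkin bound: M ≤ 2·3 = 6.
Given |C| = 12, check: VIOLATED.
This |C| is above the Plotkin bound, so no binary code with n = 20, d = 12 and 12 codewords exists.


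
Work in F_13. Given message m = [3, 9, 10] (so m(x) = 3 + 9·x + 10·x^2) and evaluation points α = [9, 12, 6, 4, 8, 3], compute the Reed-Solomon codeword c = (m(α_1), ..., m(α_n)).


c = [10, 4, 1, 4, 0, 3]

Message polynomial: m(x) = 3 + 9·x + 10·x^2 (mod 13).
For each evaluation point α_i, compute m(α_i) mod 13:
  α_1 = 9: Horner steps 10 → 8 → 10, so m(9) = 10.
  α_2 = 12: Horner steps 10 → 12 → 4, so m(12) = 4.
  α_3 = 6: Horner steps 10 → 4 → 1, so m(6) = 1.
  α_4 = 4: Horner steps 10 → 10 → 4, so m(4) = 4.
  α_5 = 8: Horner steps 10 → 11 → 0, so m(8) = 0.
  α_6 = 3: Horner steps 10 → 0 → 3, so m(3) = 3.
Codeword c = [10, 4, 1, 4, 0, 3] ∈ F_13^6.


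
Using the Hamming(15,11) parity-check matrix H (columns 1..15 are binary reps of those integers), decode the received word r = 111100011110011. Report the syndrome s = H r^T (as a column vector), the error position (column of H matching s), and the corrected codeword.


s = (0, 1, 0, 1)^T, error position = 5, corrected codeword c = 111110011110011

Compute s = H r^T mod 2 one row at a time:
  s_1 = 1 + 1 + 1 + 1 + 0 + 0 + 1 + 1 = 6 ≡ 0 (mod 2).
  s_2 = 1 + 0 + 0 + 0 + 0 + 0 + 1 + 1 = 3 ≡ 1 (mod 2).
  s_3 = 1 + 1 + 0 + 0 + 1 + 1 + 1 + 1 = 6 ≡ 0 (mod 2).
  s_4 = 1 + 1 + 0 + 0 + 1 + 1 + 0 + 1 = 5 ≡ 1 (mod 2).
s = (0, 1, 0, 1)^T — this equals column 5 of H (binary 0101), so error is at position 5.
Correct: flip bit 5 of r = 111100011110011 to get c = 111110011110011.


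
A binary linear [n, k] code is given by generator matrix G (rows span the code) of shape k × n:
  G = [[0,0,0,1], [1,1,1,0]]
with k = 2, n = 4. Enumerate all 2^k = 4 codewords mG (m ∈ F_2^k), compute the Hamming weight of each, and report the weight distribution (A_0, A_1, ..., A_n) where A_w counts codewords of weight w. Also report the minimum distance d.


Weight distribution: A_0 = 1, A_1 = 1, A_3 = 1, A_4 = 1. Minimum distance d = 1.

Enumerate all 2^2 = 4 messages m ∈ F_2^2.
For each, compute codeword c = mG in F_2^4, then tally its weight.
  m = 00 → c = 0000, weight = 0.
  m = 10 → c = 0001, weight = 1.
  m = 01 → c = 1110, weight = 3.
  m = 11 → c = 1111, weight = 4.
Tally weights:
  weight 0: 1 codewords.
  weight 1: 1 codewords.
  weight 3: 1 codewords.
  weight 4: 1 codewords.
Minimum distance d = smallest w > 0 with A_w > 0 = 1.
Sanity: Σ A_w = 4 = 2^2 = 4 ✓.


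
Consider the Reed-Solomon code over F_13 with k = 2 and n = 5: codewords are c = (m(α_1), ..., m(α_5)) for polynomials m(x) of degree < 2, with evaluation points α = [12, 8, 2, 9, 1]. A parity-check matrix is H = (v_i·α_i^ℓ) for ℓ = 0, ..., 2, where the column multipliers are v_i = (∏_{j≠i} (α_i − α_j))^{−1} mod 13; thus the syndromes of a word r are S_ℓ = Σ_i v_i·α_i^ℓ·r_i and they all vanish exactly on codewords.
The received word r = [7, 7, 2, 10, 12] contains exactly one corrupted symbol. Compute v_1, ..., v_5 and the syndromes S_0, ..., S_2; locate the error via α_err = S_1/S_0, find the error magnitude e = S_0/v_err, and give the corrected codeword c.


S = (2, 11, 2), error at position 1, error magnitude e = 1, c = [6, 7, 2, 10, 12].

Step 1: column multipliers v_i = (∏_{j≠i}(α_i − α_j))^{−1} mod 13.
  i = 1 (α = 12): (12−8)(12−2)(12−9)(12−1) = 4·10·3·11 = 1320 ≡ 7, so v_1 = 7^{−1} = 2 (mod 13).
  i = 2 (α = 8): (8−12)(8−2)(8−9)(8−1) = (−4)·6·(−1)·7 = 168 ≡ 12, so v_2 = 12^{−1} = 12 (mod 13).
  i = 3 (α = 2): (2−12)(2−8)(2−9)(2−1) = (−10)·(−6)·(−7)·1 = −420 ≡ 9, so v_3 = 9^{−1} = 3 (mod 13).
  i = 4 (α = 9): (9−12)(9−8)(9−2)(9−1) = (−3)·1·7·8 = −168 ≡ 1, so v_4 = 1^{−1} = 1 (mod 13).
  i = 5 (α = 1): (1−12)(1−8)(1−2)(1−9) = (−11)·(−7)·(−1)·(−8) = 616 ≡ 5, so v_5 = 5^{−1} = 8 (mod 13).
  v = [2, 12, 3, 1, 8].
Step 2: syndromes of r = [7, 7, 2, 10, 12] (all sums mod 13).
  S_0 = Σ v_i r_i = 2·7 + 12·7 + 3·2 + 1·10 + 8·12 = 210 ≡ 2.
  S_1 = Σ v_i α_i r_i = 2·12·7 + 12·8·7 + 3·2·2 + 1·9·10 + 8·1·12 = 1038 ≡ 11.
  α_i^2 mod 13 = [1, 12, 4, 3, 1].
  S_2 = Σ v_i α_i^2 r_i = 2·1·7 + 12·12·7 + 3·4·2 + 1·3·10 + 8·1·12 = 1172 ≡ 2.
  S = (2, 11, 2) ≠ 0, so r is not a codeword (an error is present).
Step 3: locate the error. For a single error e at position i, S_ℓ = v_i·e·α_i^ℓ, so α_err = S_1/S_0.
  S_0^{−1} = 2^{−1} = 7 (mod 13), so α_err = 11·7 = 77 ≡ 12 = α_1. Error position i = 1.
  Consistency check: S_2/S_1 = 2·6 = 12 ≡ 12 = α_err ✓ (single-error assumption holds).
Step 4: error magnitude e = S_0/v_1 = S_0·∏_{j≠1}(α_1 − α_j) = 2·7 = 14 ≡ 1 (mod 13).
Step 5: correct position 1: c_1 = r_1 − e = 7 − 1 ≡ 6 (mod 13). Hence c = [6, 7, 2, 10, 12].
  Check: interpolating c through the α_i gives m(x) = 9 + 3·x (degree < 2) with m(α_i) = c_i for every i, so c is indeed a codeword.


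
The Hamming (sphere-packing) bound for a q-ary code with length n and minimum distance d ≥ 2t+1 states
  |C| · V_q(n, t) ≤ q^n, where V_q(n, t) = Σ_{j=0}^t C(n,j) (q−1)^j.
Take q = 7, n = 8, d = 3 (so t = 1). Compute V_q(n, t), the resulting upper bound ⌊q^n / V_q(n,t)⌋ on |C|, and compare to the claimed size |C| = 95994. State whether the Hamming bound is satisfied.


V_q(n, t) = 49, q^n = 5764801, Hamming bound = 117649, |C| = 95994 ≤ bound (satisfied).

Step 1: Compute V_q(n, t) = Σ_{j=0}^1 C(n, j) (q−1)^j.
  j = 0: C(8,0)·(6)^0 = 1·1 = 1.
  j = 1: C(8,1)·(6)^1 = 8·6 = 48.
  V_q(n, t) = 1 + 48 = 49.
Step 2: q^n = 7^8 = 5764801.
Step 3: Hamming bound ⌊q^n / V_q(n,t)⌋ = ⌊5764801/49⌋ = 117649.
Step 4: Compare |C| = 95994 to 117649: satisfied.
The claimed |C| lies below the Hamming bound.


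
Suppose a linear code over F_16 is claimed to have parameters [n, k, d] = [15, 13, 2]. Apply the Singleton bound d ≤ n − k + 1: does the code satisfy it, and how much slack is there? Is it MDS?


Singleton RHS = n − k + 1 = 3, slack = 1, bound satisfied, not MDS.

Singleton bound: d ≤ n − k + 1.
Here n = 15, k = 13, so n − k + 1 = 3.
Given d = 2, check d ≤ 3: YES.
Slack = (n − k + 1) − d = 1.
The code is NOT MDS (slack = 1 > 0).
Description: the claimed parameters are [15, 13, 2]_16; such a code would be non-MDS.


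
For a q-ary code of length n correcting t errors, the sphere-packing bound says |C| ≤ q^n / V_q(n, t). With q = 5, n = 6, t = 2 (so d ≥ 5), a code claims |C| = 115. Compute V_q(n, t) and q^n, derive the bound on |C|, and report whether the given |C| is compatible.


V_q(n, t) = 265, q^n = 15625, Hamming bound = 58, |C| = 115 > bound (violated).

Step 1: Compute V_q(n, t) = Σ_{j=0}^2 C(n, j) (q−1)^j.
  j = 0: C(6,0)·(4)^0 = 1·1 = 1.
  j = 1: C(6,1)·(4)^1 = 6·4 = 24.
  j = 2: C(6,2)·(4)^2 = 15·16 = 240.
  V_q(n, t) = 1 + 24 + 240 = 265.
Step 2: q^n = 5^6 = 15625.
Step 3: Hamming bound ⌊q^n / V_q(n,t)⌋ = ⌊15625/265⌋ = 58.
Step 4: Compare |C| = 115 to 58: violated.
The claimed |C| lies above the Hamming bound, so no 5-ary code of length 6 with d ≥ 5 can have 115 codewords.


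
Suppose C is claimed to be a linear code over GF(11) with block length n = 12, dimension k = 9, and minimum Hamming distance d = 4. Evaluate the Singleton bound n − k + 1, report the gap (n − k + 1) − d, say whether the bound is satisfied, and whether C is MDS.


Singleton RHS = n − k + 1 = 4, slack = 0, bound satisfied, MDS.

Singleton bound: d ≤ n − k + 1.
Here n = 12, k = 9, so n − k + 1 = 4.
Given d = 4, check d ≤ 4: YES.
Slack = (n − k + 1) − d = 0.
The code is MDS (slack = 0).
Description: the claimed parameters are [12, 9, 4]_11; such a code would be MDS (meets Singleton bound).


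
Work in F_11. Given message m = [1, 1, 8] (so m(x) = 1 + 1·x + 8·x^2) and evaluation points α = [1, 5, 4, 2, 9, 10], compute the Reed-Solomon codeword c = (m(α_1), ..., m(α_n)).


c = [10, 8, 1, 2, 9, 8]

Message polynomial: m(x) = 1 + 1·x + 8·x^2 (mod 11).
For each evaluation point α_i, compute m(α_i) mod 11:
  α_1 = 1: Horner steps 8 → 9 → 10, so m(1) = 10.
  α_2 = 5: Horner steps 8 → 8 → 8, so m(5) = 8.
  α_3 = 4: Horner steps 8 → 0 → 1, so m(4) = 1.
  α_4 = 2: Horner steps 8 → 6 → 2, so m(2) = 2.
  α_5 = 9: Horner steps 8 → 7 → 9, so m(9) = 9.
  α_6 = 10: Horner steps 8 → 4 → 8, so m(10) = 8.
Codeword c = [10, 8, 1, 2, 9, 8] ∈ F_11^6.


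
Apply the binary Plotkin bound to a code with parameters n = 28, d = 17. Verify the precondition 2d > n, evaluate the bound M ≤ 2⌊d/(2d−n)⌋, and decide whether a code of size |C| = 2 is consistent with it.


Plotkin bound M ≤ 4; given |C| = 2 ≤ bound (satisfied).

Check applicability: 2d = 34, n = 28.
2d − n = 6 > 0, so Plotkin applies.
Compute d/(2d−n) = 17/6 ≈ 2.8333.
⌊d/(2d−n)⌋ = 2.
Plotkin bound: M ≤ 2·2 = 4.
Given |C| = 2, check: satisfied.
This |C| is below the Plotkin bound.


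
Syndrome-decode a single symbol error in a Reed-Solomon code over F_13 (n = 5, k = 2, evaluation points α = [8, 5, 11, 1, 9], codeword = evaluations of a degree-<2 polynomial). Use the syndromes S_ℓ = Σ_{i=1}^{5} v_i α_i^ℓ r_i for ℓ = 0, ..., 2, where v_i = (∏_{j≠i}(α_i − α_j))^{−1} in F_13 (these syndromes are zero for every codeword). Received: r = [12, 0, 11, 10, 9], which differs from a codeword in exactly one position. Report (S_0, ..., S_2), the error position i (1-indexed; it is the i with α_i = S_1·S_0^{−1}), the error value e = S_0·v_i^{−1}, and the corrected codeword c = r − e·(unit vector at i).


S = (6, 2, 5), error at position 5, error magnitude e = 6, c = [12, 0, 11, 10, 3].

Step 1: column multipliers v_i = (∏_{j≠i}(α_i − α_j))^{−1} mod 13.
  i = 1 (α = 8): (8−5)(8−11)(8−1)(8−9) = 3·(−3)·7·(−1) = 63 ≡ 11, so v_1 = 11^{−1} = 6 (mod 13).
  i = 2 (α = 5): (5−8)(5−11)(5−1)(5−9) = (−3)·(−6)·4·(−4) = −288 ≡ 11, so v_2 = 11^{−1} = 6 (mod 13).
  i = 3 (α = 11): (11−8)(11−5)(11−1)(11−9) = 3·6·10·2 = 360 ≡ 9, so v_3 = 9^{−1} = 3 (mod 13).
  i = 4 (α = 1): (1−8)(1−5)(1−11)(1−9) = (−7)·(−4)·(−10)·(−8) = 2240 ≡ 4, so v_4 = 4^{−1} = 10 (mod 13).
  i = 5 (α = 9): (9−8)(9−5)(9−11)(9−1) = 1·4·(−2)·8 = −64 ≡ 1, so v_5 = 1^{−1} = 1 (mod 13).
  v = [6, 6, 3, 10, 1].
Step 2: syndromes of r = [12, 0, 11, 10, 9] (all sums mod 13).
  S_0 = Σ v_i r_i = 6·12 + 6·0 + 3·11 + 10·10 + 1·9 = 214 ≡ 6.
  S_1 = Σ v_i α_i r_i = 6·8·12 + 6·5·0 + 3·11·11 + 10·1·10 + 1·9·9 = 1120 ≡ 2.
  α_i^2 mod 13 = [12, 12, 4, 1, 3].
  S_2 = Σ v_i α_i^2 r_i = 6·12·12 + 6·12·0 + 3·4·11 + 10·1·10 + 1·3·9 = 1123 ≡ 5.
  S = (6, 2, 5) ≠ 0, so r is not a codeword (an error is present).
Step 3: locate the error. For a single error e at position i, S_ℓ = v_i·e·α_i^ℓ, so α_err = S_1/S_0.
  S_0^{−1} = 6^{−1} = 11 (mod 13), so α_err = 2·11 = 22 ≡ 9 = α_5. Error position i = 5.
  Consistency check: S_2/S_1 = 5·7 = 35 ≡ 9 = α_err ✓ (single-error assumption holds).
Step 4: error magnitude e = S_0/v_5 = S_0·∏_{j≠5}(α_5 − α_j) = 6·1 = 6 ≡ 6 (mod 13).
Step 5: correct position 5: c_5 = r_5 − e = 9 − 6 ≡ 3 (mod 13). Hence c = [12, 0, 11, 10, 3].
  Check: interpolating c through the α_i gives m(x) = 6 + 4·x (degree < 2) with m(α_i) = c_i for every i, so c is indeed a codeword.


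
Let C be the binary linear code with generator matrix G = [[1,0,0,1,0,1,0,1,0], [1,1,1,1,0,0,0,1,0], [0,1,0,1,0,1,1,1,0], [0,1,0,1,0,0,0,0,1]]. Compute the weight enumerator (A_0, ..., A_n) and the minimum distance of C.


Weight distribution: A_0 = 1, A_3 = 3, A_4 = 7, A_5 = 4, A_7 = 1. Minimum distance d = 3.

Enumerate all 2^4 = 16 messages m ∈ F_2^4.
For each, compute codeword c = mG in F_2^9, then tally its weight.
  m = 0000 → c = 000000000, weight = 0.
  m = 1000 → c = 100101010, weight = 4.
  m = 0100 → c = 111100010, weight = 5.
  m = 1100 → c = 011001000, weight = 3.
  m = 0010 → c = 010101110, weight = 5.
  m = 1010 → c = 110000100, weight = 3.
  m = 0110 → c = 101001100, weight = 4.
  m = 1110 → c = 001100110, weight = 4.
  m = 0001 → c = 010100001, weight = 3.
  m = 1001 → c = 110001011, weight = 5.
  m = 0101 → c = 101000011, weight = 4.
  m = 1101 → c = 001101001, weight = 4.
  m = 0011 → c = 000001111, weight = 4.
  m = 1011 → c = 100100101, weight = 4.
  m = 0111 → c = 111101101, weight = 7.
  m = 1111 → c = 011000111, weight = 5.
Tally weights:
  weight 0: 1 codewords.
  weight 3: 3 codewords.
  weight 4: 7 codewords.
  weight 5: 4 codewords.
  weight 7: 1 codewords.
Minimum distance d = smallest w > 0 with A_w > 0 = 3.
Sanity: Σ A_w = 16 = 2^4 = 16 ✓.


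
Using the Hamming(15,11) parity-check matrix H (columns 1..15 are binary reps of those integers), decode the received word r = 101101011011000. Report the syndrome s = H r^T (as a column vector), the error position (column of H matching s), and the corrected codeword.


s = (0, 1, 1, 0)^T, error position = 6, corrected codeword c = 101100011011000

Compute s = H r^T mod 2 one row at a time:
  s_1 = 1 + 1 + 0 + 1 + 1 + 0 + 0 + 0 = 4 ≡ 0 (mod 2).
  s_2 = 1 + 0 + 1 + 0 + 1 + 0 + 0 + 0 = 3 ≡ 1 (mod 2).
  s_3 = 0 + 1 + 1 + 0 + 0 + 1 + 0 + 0 = 3 ≡ 1 (mod 2).
  s_4 = 1 + 1 + 0 + 0 + 1 + 1 + 0 + 0 = 4 ≡ 0 (mod 2).
s = (0, 1, 1, 0)^T — this equals column 6 of H (binary 0110), so error is at position 6.
Correct: flip bit 6 of r = 101101011011000 to get c = 101100011011000.
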